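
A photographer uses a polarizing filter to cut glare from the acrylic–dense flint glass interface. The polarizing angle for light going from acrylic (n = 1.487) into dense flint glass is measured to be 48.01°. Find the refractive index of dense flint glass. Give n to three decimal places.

Brewster's law: tan θ_B = n₂/n₁ (light incident in acrylic, refracted into dense flint glass).
n₂ = n₁ tan θ_B = 1.487 × tan 48.01° = 1.652.

n ≈ 1.652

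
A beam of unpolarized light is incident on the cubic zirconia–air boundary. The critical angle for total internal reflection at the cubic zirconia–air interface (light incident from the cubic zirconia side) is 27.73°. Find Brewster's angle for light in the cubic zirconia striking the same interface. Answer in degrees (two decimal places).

θ_B ≈ 24.95°

n₂/n₁ = sin θ_c = sin 27.73° = 0.4653.
tan θ_B equals the same ratio, so θ_B = arctan(0.4653) = 24.95°.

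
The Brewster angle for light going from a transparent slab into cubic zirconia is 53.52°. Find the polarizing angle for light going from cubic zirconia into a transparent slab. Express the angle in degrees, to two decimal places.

θ_B' ≈ 36.48°

Reversing the direction swaps n₁ and n₂, so tan θ_B' = 1/tan θ_B and θ_B' = 90° − θ_B.
Hence θ_B' = 90° − 53.52° = 36.48°.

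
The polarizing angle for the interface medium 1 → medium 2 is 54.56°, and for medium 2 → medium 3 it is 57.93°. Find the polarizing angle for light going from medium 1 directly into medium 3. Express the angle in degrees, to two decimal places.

θ_B ≈ 65.97°

tan θ_B(1→2) = n₂/n₁ = tan 54.56° = 1.4051.
tan θ_B(2→3) = n₃/n₂ = tan 57.93° = 1.5960.
Multiplying, n₃/n₁ = 1.4051 × 1.5960 = 2.2425, and θ_B(1→3) = arctan 2.2425 = 65.97°.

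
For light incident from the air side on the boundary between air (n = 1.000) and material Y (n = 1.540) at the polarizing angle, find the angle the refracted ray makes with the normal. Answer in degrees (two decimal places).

θ_t ≈ 33.00°

θ_B = arctan(n₂/n₁) = arctan(1.540/1.000) = 57.00°.
The refracted ray is perpendicular to the reflected ray, so θ_t = 90° − θ_B = 33.00°.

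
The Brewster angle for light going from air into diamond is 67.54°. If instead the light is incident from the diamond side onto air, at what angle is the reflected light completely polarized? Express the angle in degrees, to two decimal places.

The two Brewster angles are complementary: θ_B' = 90° − θ_B = 90° − 67.54° = 22.46°.

θ_B' ≈ 22.46°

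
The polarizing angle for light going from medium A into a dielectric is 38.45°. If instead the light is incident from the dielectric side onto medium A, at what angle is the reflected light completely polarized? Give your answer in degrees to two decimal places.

θ_B' ≈ 51.55°

The two Brewster angles are complementary: θ_B' = 90° − θ_B = 90° − 38.45° = 51.55°.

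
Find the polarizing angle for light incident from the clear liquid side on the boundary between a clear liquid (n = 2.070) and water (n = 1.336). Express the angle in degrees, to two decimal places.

θ_B ≈ 32.84°

Brewster's condition: tan θ_B = n₂/n₁ = 1.336/2.070 = 0.6454.
So θ_B = arctan 0.6454 = 32.84°.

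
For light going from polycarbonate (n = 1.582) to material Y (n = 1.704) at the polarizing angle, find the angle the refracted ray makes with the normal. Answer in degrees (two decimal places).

θ_t ≈ 42.87°

tan θ_B = n₂/n₁ = 1.704/1.582 = 1.0771, so θ_B = 47.13°.
The refracted ray is perpendicular to the reflected ray, so θ_t = 90° − θ_B = 42.87°.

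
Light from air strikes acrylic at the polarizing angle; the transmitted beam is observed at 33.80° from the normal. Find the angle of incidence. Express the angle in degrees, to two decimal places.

θ_B ≈ 56.20°

Brewster's condition makes the reflected and refracted beams perpendicular: θ_B + θ_t = 90°.
So θ_B = 90° − θ_t = 90° − 33.80° = 56.20°.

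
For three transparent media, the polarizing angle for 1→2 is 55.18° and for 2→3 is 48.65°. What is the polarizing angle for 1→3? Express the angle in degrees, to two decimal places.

tan θ_B(1→2) = n₂/n₁ = tan 55.18° = 1.4377.
tan θ_B(2→3) = n₃/n₂ = tan 48.65° = 1.1363.
n₃/n₁ = 1.6337. Then tan θ_B(1→3) = n₃/n₁, so θ_B(1→3) = arctan(1.6337) = 58.53°.

θ_B ≈ 58.53°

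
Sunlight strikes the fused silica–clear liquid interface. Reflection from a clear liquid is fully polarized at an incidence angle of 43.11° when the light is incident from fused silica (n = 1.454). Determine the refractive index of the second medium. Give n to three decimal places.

At Brewster's angle, tan θ_B = n₂/n₁ with n₁ on the incident side (fused silica) and n₂ on the transmitted side (a clear liquid).
n₂ = n₁ tan θ_B = 1.454 × tan 43.11° = 1.361.

n ≈ 1.361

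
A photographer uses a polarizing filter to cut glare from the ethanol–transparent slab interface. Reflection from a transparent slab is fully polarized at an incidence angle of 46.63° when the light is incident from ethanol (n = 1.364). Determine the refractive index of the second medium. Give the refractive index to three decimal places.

n ≈ 1.444

At the polarizing angle, tan θ_B = n₂/n₁ with n₁ on the incident side (ethanol) and n₂ on the transmitted side (a transparent slab).
n₂ = n₁ tan θ_B = 1.364 × tan 46.63° = 1.444.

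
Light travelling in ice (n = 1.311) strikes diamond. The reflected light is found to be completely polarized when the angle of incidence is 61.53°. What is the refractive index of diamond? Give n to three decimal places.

n ≈ 2.418

Full polarization of the reflected beam means tan θ_B = n₂/n₁, where n₁ is the incident medium (ice).
n₂ = n₁ tan θ_B = 1.311 × tan 61.53° = 2.418.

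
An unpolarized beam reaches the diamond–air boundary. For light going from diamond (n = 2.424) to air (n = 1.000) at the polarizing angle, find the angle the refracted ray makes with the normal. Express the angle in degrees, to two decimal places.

θ_t ≈ 67.58°

θ_B = arctan(n₂/n₁) = arctan(1.000/2.424) = 22.42°.
At Brewster's angle the reflected and refracted rays are perpendicular, so θ_t = 90° − θ_B = 90° − 22.42° = 67.58°.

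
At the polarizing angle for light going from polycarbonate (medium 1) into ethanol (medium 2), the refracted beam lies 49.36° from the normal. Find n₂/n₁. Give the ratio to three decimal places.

n₂/n₁ ≈ 0.858

θ_B + θ_t = 90°, so θ_B = 90° − 49.36° = 40.64°.
Then n₂/n₁ = tan θ_B = tan 40.64° = 0.858.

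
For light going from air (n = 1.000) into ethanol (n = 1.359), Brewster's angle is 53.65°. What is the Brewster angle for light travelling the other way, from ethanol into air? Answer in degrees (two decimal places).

θ_B' ≈ 36.35°

tan θ_B' = n₁/n₂ = 1/tan θ_B, so θ_B' = 90° − θ_B.
θ_B' = 90° − 53.65° = 36.35°.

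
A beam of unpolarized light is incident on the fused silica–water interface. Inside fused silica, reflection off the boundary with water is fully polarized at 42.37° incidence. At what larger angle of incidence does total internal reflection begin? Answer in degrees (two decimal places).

n₂/n₁ = tan 42.37° = 0.9122; the critical angle satisfies sin θ_c = n₂/n₁.
θ_c = arcsin(0.9122) = 65.81°.

θ_c ≈ 65.81°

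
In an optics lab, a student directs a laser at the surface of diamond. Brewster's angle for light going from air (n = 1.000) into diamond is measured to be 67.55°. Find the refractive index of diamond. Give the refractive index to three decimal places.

Full polarization of the reflected beam means tan θ_B = n₂/n₁, where n₁ is the incident medium (air).
n₂ = n₁ tan θ_B = 1.000 × tan 67.55° = 2.420.

n ≈ 2.420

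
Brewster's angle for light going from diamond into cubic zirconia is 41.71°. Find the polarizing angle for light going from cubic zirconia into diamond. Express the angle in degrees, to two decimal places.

The two Brewster angles are complementary: θ_B' = 90° − θ_B = 90° − 41.71° = 48.29°.

θ_B' ≈ 48.29°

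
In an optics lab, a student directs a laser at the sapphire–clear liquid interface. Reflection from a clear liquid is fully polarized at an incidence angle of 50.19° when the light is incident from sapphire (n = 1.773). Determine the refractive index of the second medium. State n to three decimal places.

Brewster's law: tan θ_B = n₂/n₁ (light incident in sapphire, refracted into a clear liquid).
n₂ = n₁ tan θ_B = 1.773 × tan 50.19° = 2.127.

n ≈ 2.127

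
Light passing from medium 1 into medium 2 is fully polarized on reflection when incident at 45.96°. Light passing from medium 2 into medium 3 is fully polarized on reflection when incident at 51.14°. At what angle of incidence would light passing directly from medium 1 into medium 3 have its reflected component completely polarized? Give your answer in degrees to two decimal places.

n₂/n₁ = tan 45.96° = 1.0341 and n₃/n₂ = tan 51.14° = 1.2411.
Multiplying, n₃/n₁ = 1.0341 × 1.2411 = 1.2834, and θ_B(1→3) = arctan 1.2834 = 52.07°.

θ_B ≈ 52.07°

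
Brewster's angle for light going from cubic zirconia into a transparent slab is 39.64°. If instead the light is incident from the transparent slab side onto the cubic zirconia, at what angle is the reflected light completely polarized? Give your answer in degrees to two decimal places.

Reversing the direction swaps n₁ and n₂, so tan θ_B' = 1/tan θ_B and θ_B' = 90° − θ_B.
Hence θ_B' = 90° − 39.64° = 50.36°.

θ_B' ≈ 50.36°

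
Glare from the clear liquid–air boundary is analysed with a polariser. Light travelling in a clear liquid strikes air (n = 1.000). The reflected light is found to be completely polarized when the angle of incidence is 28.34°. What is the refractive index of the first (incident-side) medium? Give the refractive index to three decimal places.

n ≈ 1.854

Full polarization of the reflected beam means tan θ_B = n₂/n₁, where n₁ is the incident medium (a clear liquid).
n₁ = n₂ / tan θ_B = 1.000 / tan 28.34° = 1.854.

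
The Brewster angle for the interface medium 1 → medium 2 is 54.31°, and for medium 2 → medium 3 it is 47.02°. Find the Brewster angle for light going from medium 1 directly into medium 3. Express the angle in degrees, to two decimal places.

θ_B ≈ 56.20°

tan θ_B(1→2) = n₂/n₁ = tan 54.31° = 1.3922.
tan θ_B(2→3) = n₃/n₂ = tan 47.02° = 1.0731.
So n₃/n₁ = (n₂/n₁)(n₃/n₂) = 1.3922 × 1.0731 = 1.4940.
θ_B(1→3) = arctan(1.4940) = 56.20°.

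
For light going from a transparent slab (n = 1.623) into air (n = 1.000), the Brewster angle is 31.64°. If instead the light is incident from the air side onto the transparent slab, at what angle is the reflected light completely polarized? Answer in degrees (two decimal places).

θ_B' ≈ 58.36°

Reversing the direction swaps n₁ and n₂, so tan θ_B' = 1/tan θ_B and θ_B' = 90° − θ_B.
Hence θ_B' = 90° − 31.64° = 58.36°.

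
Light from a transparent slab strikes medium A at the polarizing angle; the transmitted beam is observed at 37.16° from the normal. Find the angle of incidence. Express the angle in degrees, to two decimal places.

Since the reflected and refracted rays are at right angles at the polarizing angle, θ_B + θ_t = 90°.
θ_B = 90° − 37.16° = 52.84°.

θ_B ≈ 52.84°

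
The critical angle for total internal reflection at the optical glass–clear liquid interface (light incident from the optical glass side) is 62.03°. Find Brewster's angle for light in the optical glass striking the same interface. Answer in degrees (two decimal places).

θ_B ≈ 41.45°

sin θ_c = n₂/n₁, so n₂/n₁ = sin 62.03° = 0.8832.
Brewster: tan θ_B = n₂/n₁ = 0.8832.
θ_B = arctan(0.8832) = 41.45°.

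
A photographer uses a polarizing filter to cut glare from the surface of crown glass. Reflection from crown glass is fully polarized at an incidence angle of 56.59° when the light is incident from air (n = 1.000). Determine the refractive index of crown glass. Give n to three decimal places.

Full polarization of the reflected beam means tan θ_B = n₂/n₁, where n₁ is the incident medium (air).
n₂ = n₁ tan θ_B = 1.000 × tan 56.59° = 1.516.

n ≈ 1.516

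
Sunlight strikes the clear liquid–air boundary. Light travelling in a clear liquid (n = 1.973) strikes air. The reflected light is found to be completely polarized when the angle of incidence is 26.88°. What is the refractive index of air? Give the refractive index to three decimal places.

n ≈ 1.000

At Brewster's angle, tan θ_B = n₂/n₁ with n₁ on the incident side (a clear liquid) and n₂ on the transmitted side (air).
n₂ = n₁ tan θ_B = 1.973 × tan 26.88° = 1.000.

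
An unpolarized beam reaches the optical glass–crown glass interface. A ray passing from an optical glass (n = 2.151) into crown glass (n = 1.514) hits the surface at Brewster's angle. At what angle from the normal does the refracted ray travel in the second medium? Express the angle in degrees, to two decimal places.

θ_t ≈ 54.86°

tan θ_B = n₂/n₁ = 1.514/2.151 = 0.7039, so θ_B = 35.14°.
The refracted ray is perpendicular to the reflected ray, so θ_t = 90° − θ_B = 54.86°.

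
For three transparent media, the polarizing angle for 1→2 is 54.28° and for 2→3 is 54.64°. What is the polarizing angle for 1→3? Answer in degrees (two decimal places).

θ_B ≈ 62.97°

Each Brewster angle gives a ratio: n₂/n₁ = tan 54.28° = 1.3906, n₃/n₂ = tan 54.64° = 1.4092.
n₃/n₁ = 1.9597. Then tan θ_B(1→3) = n₃/n₁, so θ_B(1→3) = arctan(1.9597) = 62.97°.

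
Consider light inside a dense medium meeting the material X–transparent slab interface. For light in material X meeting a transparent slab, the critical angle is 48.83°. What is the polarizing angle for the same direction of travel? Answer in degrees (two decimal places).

At the critical angle sin θ_c = n₂/n₁, giving n₂/n₁ = sin 48.83° = 0.7528.
Then tan θ_B = n₂/n₁ = 0.7528, so θ_B = arctan 0.7528 = 36.97°.

θ_B ≈ 36.97°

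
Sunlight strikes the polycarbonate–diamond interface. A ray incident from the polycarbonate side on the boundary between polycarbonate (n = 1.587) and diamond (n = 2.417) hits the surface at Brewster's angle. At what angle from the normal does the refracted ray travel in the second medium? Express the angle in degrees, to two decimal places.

θ_t ≈ 33.29°

First find Brewster's angle: tan θ_B = 2.417/1.587 = 1.5230, giving θ_B = 56.71°.
Since θ_B + θ_t = 90° at Brewster incidence, θ_t = 90° − 56.71° = 33.29°.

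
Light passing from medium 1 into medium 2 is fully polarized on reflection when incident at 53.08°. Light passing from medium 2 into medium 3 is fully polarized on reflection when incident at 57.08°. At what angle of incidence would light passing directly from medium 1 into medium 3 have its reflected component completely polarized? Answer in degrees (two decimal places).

θ_B ≈ 64.06°

n₂/n₁ = tan 53.08° = 1.3309 and n₃/n₂ = tan 57.08° = 1.5446.
n₃/n₁ = 2.0557. Then tan θ_B(1→3) = n₃/n₁, so θ_B(1→3) = arctan(2.0557) = 64.06°.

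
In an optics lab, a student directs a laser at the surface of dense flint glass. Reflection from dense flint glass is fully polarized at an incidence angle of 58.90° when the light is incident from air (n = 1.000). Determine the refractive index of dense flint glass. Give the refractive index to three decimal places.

n ≈ 1.658

Brewster's law: tan θ_B = n₂/n₁ (light incident in air, refracted into dense flint glass).
n₂ = n₁ tan θ_B = 1.000 × tan 58.90° = 1.658.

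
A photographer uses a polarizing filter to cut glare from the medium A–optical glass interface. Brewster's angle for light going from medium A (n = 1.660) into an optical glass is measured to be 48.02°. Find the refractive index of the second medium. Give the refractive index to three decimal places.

Brewster's law: tan θ_B = n₂/n₁ (light incident in medium A, refracted into an optical glass).
n₂ = n₁ tan θ_B = 1.660 × tan 48.02° = 1.845.

n ≈ 1.845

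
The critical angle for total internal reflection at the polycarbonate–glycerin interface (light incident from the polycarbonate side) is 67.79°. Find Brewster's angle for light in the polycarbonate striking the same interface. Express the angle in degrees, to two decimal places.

At the critical angle sin θ_c = n₂/n₁, giving n₂/n₁ = sin 67.79° = 0.9258.
Then tan θ_B = n₂/n₁ = 0.9258, so θ_B = arctan 0.9258 = 42.79°.

θ_B ≈ 42.79°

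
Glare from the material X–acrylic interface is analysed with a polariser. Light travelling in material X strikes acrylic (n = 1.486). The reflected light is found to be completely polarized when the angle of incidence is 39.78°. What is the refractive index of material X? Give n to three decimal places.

Brewster's law: tan θ_B = n₂/n₁ (light incident in material X, refracted into acrylic).
n₁ = n₂ / tan θ_B = 1.486 / tan 39.78° = 1.785.

n ≈ 1.785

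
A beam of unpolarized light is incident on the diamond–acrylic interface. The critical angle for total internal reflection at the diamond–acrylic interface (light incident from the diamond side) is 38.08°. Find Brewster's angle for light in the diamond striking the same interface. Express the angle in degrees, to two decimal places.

At the critical angle sin θ_c = n₂/n₁, giving n₂/n₁ = sin 38.08° = 0.6168.
Then tan θ_B = n₂/n₁ = 0.6168, so θ_B = arctan 0.6168 = 31.66°.

θ_B ≈ 31.66°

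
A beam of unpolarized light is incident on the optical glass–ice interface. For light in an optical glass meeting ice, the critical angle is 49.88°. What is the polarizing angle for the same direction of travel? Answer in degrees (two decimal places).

θ_B ≈ 37.41°

sin θ_c = n₂/n₁, so n₂/n₁ = sin 49.88° = 0.7647.
Brewster: tan θ_B = n₂/n₁ = 0.7647.
θ_B = arctan(0.7647) = 37.41°.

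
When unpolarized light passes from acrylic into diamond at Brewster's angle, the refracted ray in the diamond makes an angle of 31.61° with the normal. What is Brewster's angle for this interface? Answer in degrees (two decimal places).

θ_B ≈ 58.39°

Since the reflected and refracted rays are at right angles at the polarizing angle, θ_B + θ_t = 90°.
So θ_B = 90° − θ_t = 90° − 31.61° = 58.39°.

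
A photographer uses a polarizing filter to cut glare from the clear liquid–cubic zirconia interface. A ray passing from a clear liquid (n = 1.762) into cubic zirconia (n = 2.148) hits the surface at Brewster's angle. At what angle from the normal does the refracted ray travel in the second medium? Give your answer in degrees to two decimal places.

First find Brewster's angle: tan θ_B = 2.148/1.762 = 1.2191, giving θ_B = 50.64°.
At Brewster's angle the reflected and refracted rays are perpendicular, so θ_t = 90° − θ_B = 90° − 50.64° = 39.36°.

θ_t ≈ 39.36°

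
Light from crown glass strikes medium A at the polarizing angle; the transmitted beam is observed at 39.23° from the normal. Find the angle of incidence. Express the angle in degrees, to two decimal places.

At Brewster's angle the reflected and refracted rays are perpendicular, so θ_B + θ_t = 90°.
So θ_B = 90° − θ_t = 90° − 39.23° = 50.77°.

θ_B ≈ 50.77°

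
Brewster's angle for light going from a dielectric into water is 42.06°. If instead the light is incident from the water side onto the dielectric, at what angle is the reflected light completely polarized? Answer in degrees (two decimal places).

Reversing the direction swaps n₁ and n₂, so tan θ_B' = 1/tan θ_B and θ_B' = 90° − θ_B.
Hence θ_B' = 90° − 42.06° = 47.94°.

θ_B' ≈ 47.94°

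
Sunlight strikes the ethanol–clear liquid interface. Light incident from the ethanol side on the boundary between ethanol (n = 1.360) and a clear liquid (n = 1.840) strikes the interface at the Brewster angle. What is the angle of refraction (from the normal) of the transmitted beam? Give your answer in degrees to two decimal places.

tan θ_B = n₂/n₁ = 1.840/1.360 = 1.3529, so θ_B = 53.53°.
At Brewster's angle the reflected and refracted rays are perpendicular, so θ_t = 90° − θ_B = 90° − 53.53° = 36.47°.

θ_t ≈ 36.47°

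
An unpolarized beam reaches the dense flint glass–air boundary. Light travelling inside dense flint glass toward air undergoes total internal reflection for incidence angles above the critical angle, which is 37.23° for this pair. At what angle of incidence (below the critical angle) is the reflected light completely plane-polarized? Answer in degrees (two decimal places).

At the critical angle sin θ_c = n₂/n₁, giving n₂/n₁ = sin 37.23° = 0.6050.
Then tan θ_B = n₂/n₁ = 0.6050, so θ_B = arctan 0.6050 = 31.17°.

θ_B ≈ 31.17°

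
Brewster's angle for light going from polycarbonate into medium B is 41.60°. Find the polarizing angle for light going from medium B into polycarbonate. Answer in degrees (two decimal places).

tan θ_B' = n₁/n₂ = 1/tan θ_B, so θ_B' = 90° − θ_B.
θ_B' = 90° − 41.60° = 48.40°.

θ_B' ≈ 48.40°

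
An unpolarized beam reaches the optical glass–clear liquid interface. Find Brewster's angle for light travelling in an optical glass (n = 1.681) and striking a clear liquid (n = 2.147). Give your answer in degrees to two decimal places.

θ_B ≈ 51.94°

tan θ_B = n₂/n₁ = 2.147/1.681 = 1.2772.
θ_B = arctan(1.2772) = 51.94°.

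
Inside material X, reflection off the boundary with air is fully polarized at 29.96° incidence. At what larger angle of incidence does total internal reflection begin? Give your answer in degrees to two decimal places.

θ_c ≈ 35.20°

n₂/n₁ = tan 29.96° = 0.5764; the critical angle satisfies sin θ_c = n₂/n₁.
θ_c = arcsin(0.5764) = 35.20°.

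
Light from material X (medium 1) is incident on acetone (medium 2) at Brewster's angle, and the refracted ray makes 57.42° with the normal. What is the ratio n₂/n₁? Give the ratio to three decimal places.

n₂/n₁ ≈ 0.639

At Brewster incidence θ_B = 90° − θ_t = 90° − 57.42° = 32.58°.
tan θ_B = n₂/n₁, so n₂/n₁ = tan 32.58° = 0.639.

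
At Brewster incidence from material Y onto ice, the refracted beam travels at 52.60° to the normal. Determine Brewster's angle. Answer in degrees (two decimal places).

Since the reflected and refracted rays are at right angles at the polarizing angle, θ_B + θ_t = 90°.
θ_B = 90° − 52.60° = 37.40°.

θ_B ≈ 37.40°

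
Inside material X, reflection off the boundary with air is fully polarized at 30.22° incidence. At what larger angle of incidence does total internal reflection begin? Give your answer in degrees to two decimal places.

θ_c ≈ 35.63°

From Brewster, n₂/n₁ = tan θ_B = tan 30.22° = 0.5825.
Then sin θ_c = n₂/n₁ = 0.5825, so θ_c = arcsin 0.5825 = 35.63°.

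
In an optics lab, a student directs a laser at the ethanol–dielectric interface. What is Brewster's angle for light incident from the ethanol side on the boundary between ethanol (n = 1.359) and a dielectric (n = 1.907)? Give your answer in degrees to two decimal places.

Here n₂/n₁ = 1.907/1.359 = 1.4032, and Brewster's law gives tan θ_B = n₂/n₁.
θ_B = arctan(1.4032) = 54.52°.

θ_B ≈ 54.52°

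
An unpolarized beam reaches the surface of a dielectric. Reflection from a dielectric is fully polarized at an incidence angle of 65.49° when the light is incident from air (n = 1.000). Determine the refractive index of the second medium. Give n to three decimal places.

Full polarization of the reflected beam means tan θ_B = n₂/n₁, where n₁ is the incident medium (air).
n₂ = n₁ tan θ_B = 1.000 × tan 65.49° = 2.193.

n ≈ 2.193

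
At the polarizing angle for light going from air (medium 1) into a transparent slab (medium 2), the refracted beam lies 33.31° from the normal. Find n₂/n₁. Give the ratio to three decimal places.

n₂/n₁ ≈ 1.522

At Brewster incidence θ_B = 90° − θ_t = 90° − 33.31° = 56.69°.
tan θ_B = n₂/n₁, so n₂/n₁ = tan 56.69° = 1.522.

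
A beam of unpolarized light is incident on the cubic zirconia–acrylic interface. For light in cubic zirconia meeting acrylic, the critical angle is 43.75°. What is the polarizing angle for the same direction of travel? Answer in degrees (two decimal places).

θ_B ≈ 34.66°

sin θ_c = n₂/n₁, so n₂/n₁ = sin 43.75° = 0.6915.
Brewster: tan θ_B = n₂/n₁ = 0.6915.
θ_B = arctan(0.6915) = 34.66°.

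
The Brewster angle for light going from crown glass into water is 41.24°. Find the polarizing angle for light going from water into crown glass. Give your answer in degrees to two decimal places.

tan θ_B' = n₁/n₂ = 1/tan θ_B, so θ_B' = 90° − θ_B.
θ_B' = 90° − 41.24° = 48.76°.

θ_B' ≈ 48.76°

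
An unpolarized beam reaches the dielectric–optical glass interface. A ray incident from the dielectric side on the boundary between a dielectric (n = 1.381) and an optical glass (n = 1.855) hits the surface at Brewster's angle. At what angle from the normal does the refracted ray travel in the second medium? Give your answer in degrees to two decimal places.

θ_B = arctan(n₂/n₁) = arctan(1.855/1.381) = 53.33°.
Since θ_B + θ_t = 90° at Brewster incidence, θ_t = 90° − 53.33° = 36.67°.

θ_t ≈ 36.67°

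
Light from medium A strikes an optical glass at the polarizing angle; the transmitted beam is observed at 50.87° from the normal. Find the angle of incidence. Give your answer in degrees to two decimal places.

θ_B ≈ 39.13°

At Brewster's angle the reflected and refracted rays are perpendicular, so θ_B + θ_t = 90°.
So θ_B = 90° − θ_t = 90° − 50.87° = 39.13°.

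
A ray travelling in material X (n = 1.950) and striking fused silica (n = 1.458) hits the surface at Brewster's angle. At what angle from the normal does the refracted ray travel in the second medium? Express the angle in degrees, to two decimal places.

θ_B = arctan(n₂/n₁) = arctan(1.458/1.950) = 36.79°.
Since θ_B + θ_t = 90° at Brewster incidence, θ_t = 90° − 36.79° = 53.21°.

θ_t ≈ 53.21°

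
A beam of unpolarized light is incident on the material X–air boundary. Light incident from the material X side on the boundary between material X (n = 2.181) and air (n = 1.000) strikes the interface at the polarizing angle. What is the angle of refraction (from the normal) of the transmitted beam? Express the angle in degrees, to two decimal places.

θ_t ≈ 65.37°

tan θ_B = n₂/n₁ = 1.000/2.181 = 0.4585, so θ_B = 24.63°.
The refracted ray is perpendicular to the reflected ray, so θ_t = 90° − θ_B = 65.37°.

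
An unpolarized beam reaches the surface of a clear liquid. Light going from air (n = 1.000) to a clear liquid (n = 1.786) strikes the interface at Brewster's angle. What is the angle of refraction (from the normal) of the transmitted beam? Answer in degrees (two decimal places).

θ_t ≈ 29.24°

tan θ_B = n₂/n₁ = 1.786/1.000 = 1.7860, so θ_B = 60.76°.
Since θ_B + θ_t = 90° at Brewster incidence, θ_t = 90° − 60.76° = 29.24°.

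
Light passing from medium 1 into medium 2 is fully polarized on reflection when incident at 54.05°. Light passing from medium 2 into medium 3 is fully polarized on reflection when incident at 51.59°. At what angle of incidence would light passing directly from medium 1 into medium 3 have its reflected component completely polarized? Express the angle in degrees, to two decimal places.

n₂/n₁ = tan 54.05° = 1.3789 and n₃/n₂ = tan 51.59° = 1.2612.
So n₃/n₁ = (n₂/n₁)(n₃/n₂) = 1.3789 × 1.2612 = 1.7391.
θ_B(1→3) = arctan(1.7391) = 60.10°.

θ_B ≈ 60.10°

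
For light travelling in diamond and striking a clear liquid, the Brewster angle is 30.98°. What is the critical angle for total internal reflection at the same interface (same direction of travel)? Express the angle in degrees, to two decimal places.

θ_c ≈ 36.90°

tan θ_B = n₂/n₁ = tan 30.98° = 0.6004.
Total internal reflection: sin θ_c = n₂/n₁ = 0.6004.
θ_c = arcsin(0.6004) = 36.90°.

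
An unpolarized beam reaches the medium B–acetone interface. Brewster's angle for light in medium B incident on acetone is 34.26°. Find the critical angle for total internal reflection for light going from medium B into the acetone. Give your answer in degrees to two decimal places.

θ_c ≈ 42.93°

tan θ_B = n₂/n₁ = tan 34.26° = 0.6811.
Total internal reflection: sin θ_c = n₂/n₁ = 0.6811.
θ_c = arcsin(0.6811) = 42.93°.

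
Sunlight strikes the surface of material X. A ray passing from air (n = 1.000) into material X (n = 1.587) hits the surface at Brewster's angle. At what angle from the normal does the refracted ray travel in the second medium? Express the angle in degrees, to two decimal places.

θ_B = arctan(n₂/n₁) = arctan(1.587/1.000) = 57.78°.
The refracted ray is perpendicular to the reflected ray, so θ_t = 90° − θ_B = 32.22°.

θ_t ≈ 32.22°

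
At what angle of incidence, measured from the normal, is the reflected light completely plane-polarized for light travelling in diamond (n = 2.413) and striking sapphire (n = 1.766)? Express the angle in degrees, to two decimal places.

θ_B ≈ 36.20°

Here n₂/n₁ = 1.766/2.413 = 0.7319, and Brewster's law gives tan θ_B = n₂/n₁. Taking the arctangent, θ_B = 36.20°.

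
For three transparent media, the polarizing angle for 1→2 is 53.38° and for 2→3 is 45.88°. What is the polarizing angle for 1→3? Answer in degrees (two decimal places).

θ_B ≈ 54.22°

tan θ_B(1→2) = n₂/n₁ = tan 53.38° = 1.3455.
tan θ_B(2→3) = n₃/n₂ = tan 45.88° = 1.0312.
Multiplying, n₃/n₁ = 1.3455 × 1.0312 = 1.3875, and θ_B(1→3) = arctan 1.3875 = 54.22°.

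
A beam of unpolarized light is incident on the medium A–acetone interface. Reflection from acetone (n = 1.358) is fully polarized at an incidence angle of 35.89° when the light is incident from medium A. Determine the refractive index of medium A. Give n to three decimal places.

At Brewster's angle, tan θ_B = n₂/n₁ with n₁ on the incident side (medium A) and n₂ on the transmitted side (acetone).
n₁ = n₂ / tan θ_B = 1.358 / tan 35.89° = 1.877.

n ≈ 1.877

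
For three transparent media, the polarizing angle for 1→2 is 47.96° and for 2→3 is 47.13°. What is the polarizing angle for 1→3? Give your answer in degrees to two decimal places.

θ_B ≈ 50.07°

tan θ_B(1→2) = n₂/n₁ = tan 47.96° = 1.1091.
tan θ_B(2→3) = n₃/n₂ = tan 47.13° = 1.0773.
Multiplying, n₃/n₁ = 1.1091 × 1.0773 = 1.1947, and θ_B(1→3) = arctan 1.1947 = 50.07°.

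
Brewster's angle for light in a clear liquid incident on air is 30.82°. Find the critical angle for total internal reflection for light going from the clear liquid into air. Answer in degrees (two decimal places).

n₂/n₁ = tan 30.82° = 0.5966; the critical angle satisfies sin θ_c = n₂/n₁.
θ_c = arcsin(0.5966) = 36.63°.

θ_c ≈ 36.63°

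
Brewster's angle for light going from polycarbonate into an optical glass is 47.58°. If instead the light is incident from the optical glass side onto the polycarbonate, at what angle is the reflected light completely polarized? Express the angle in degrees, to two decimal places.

θ_B' ≈ 42.42°

The two Brewster angles are complementary: θ_B' = 90° − θ_B = 90° − 47.58° = 42.42°.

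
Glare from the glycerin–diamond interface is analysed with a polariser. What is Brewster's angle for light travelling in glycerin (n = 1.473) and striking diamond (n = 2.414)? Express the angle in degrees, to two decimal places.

Here n₂/n₁ = 2.414/1.473 = 1.6388, and Brewster's law gives tan θ_B = n₂/n₁.
θ_B = arctan(1.6388) = 58.61°.

θ_B ≈ 58.61°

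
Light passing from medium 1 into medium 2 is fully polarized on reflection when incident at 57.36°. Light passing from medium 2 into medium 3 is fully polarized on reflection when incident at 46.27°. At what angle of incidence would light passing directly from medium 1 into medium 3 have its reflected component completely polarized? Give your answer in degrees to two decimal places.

θ_B ≈ 58.50°

n₂/n₁ = tan 57.36° = 1.5613 and n₃/n₂ = tan 46.27° = 1.0453.
Multiplying, n₃/n₁ = 1.5613 × 1.0453 = 1.6320, and θ_B(1→3) = arctan 1.6320 = 58.50°.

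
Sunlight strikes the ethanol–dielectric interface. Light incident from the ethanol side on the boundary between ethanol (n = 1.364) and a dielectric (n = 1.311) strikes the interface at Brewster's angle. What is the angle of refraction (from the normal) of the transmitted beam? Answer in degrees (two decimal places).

θ_B = arctan(n₂/n₁) = arctan(1.311/1.364) = 43.86°.
The refracted ray is perpendicular to the reflected ray, so θ_t = 90° − θ_B = 46.14°.

θ_t ≈ 46.14°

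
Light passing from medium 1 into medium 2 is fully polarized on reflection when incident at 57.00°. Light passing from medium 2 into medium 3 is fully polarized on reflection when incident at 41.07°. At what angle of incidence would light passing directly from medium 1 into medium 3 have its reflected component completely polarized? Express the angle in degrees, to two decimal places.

θ_B ≈ 53.31°

n₂/n₁ = tan 57.00° = 1.5399 and n₃/n₂ = tan 41.07° = 0.8714.
Multiplying, n₃/n₁ = 1.5399 × 0.8714 = 1.3419, and θ_B(1→3) = arctan 1.3419 = 53.31°.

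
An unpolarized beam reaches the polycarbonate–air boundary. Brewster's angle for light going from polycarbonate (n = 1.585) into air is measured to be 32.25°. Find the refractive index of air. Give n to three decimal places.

n ≈ 1.000

At Brewster's angle, tan θ_B = n₂/n₁ with n₁ on the incident side (polycarbonate) and n₂ on the transmitted side (air).
n₂ = n₁ tan θ_B = 1.585 × tan 32.25° = 1.000.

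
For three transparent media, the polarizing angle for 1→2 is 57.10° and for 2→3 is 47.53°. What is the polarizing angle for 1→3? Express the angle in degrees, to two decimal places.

Each Brewster angle gives a ratio: n₂/n₁ = tan 57.10° = 1.5458, n₃/n₂ = tan 47.53° = 1.0925.
n₃/n₁ = 1.6887. Then tan θ_B(1→3) = n₃/n₁, so θ_B(1→3) = arctan(1.6887) = 59.37°.

θ_B ≈ 59.37°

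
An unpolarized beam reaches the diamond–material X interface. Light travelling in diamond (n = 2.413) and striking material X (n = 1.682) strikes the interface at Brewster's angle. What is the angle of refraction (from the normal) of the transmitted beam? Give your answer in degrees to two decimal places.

θ_t ≈ 55.12°

First find Brewster's angle: tan θ_B = 1.682/2.413 = 0.6971, giving θ_B = 34.88°.
The refracted ray is perpendicular to the reflected ray, so θ_t = 90° − θ_B = 55.12°.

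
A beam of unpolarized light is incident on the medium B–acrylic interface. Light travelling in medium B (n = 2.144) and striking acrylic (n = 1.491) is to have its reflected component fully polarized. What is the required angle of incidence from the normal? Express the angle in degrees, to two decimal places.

θ_B ≈ 34.82°

tan θ_B = n₂/n₁ = 1.491/2.144 = 0.6954.
θ_B = arctan(0.6954) = 34.82°.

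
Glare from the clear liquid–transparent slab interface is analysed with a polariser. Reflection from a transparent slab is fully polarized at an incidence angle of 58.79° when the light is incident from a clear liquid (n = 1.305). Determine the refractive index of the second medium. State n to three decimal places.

n ≈ 2.154

Full polarization of the reflected beam means tan θ_B = n₂/n₁, where n₁ is the incident medium (a clear liquid).
n₂ = n₁ tan θ_B = 1.305 × tan 58.79° = 2.154.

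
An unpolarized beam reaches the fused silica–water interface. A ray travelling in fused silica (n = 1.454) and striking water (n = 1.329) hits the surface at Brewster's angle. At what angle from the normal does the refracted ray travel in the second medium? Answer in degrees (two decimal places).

θ_B = arctan(n₂/n₁) = arctan(1.329/1.454) = 42.43°.
At Brewster's angle the reflected and refracted rays are perpendicular, so θ_t = 90° − θ_B = 90° − 42.43° = 47.57°.

θ_t ≈ 47.57°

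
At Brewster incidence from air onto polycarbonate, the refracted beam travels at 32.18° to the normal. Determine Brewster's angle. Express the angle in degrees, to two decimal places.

Brewster's condition makes the reflected and refracted beams perpendicular: θ_B + θ_t = 90°.
So θ_B = 90° − θ_t = 90° − 32.18° = 57.82°.

θ_B ≈ 57.82°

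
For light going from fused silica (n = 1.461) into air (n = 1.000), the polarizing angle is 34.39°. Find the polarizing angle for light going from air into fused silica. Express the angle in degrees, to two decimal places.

Reversing the direction swaps n₁ and n₂, so tan θ_B' = 1/tan θ_B and θ_B' = 90° − θ_B.
Hence θ_B' = 90° − 34.39° = 55.61°.

θ_B' ≈ 55.61°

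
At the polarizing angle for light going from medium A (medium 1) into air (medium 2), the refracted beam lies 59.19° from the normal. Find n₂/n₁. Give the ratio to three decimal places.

θ_B + θ_t = 90°, so θ_B = 90° − 59.19° = 30.81°.
Then n₂/n₁ = tan θ_B = tan 30.81° = 0.596.

n₂/n₁ ≈ 0.596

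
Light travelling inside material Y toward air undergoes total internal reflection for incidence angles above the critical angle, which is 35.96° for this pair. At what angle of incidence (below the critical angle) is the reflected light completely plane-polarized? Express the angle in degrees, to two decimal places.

n₂/n₁ = sin θ_c = sin 35.96° = 0.5872.
tan θ_B equals the same ratio, so θ_B = arctan(0.5872) = 30.42°.

θ_B ≈ 30.42°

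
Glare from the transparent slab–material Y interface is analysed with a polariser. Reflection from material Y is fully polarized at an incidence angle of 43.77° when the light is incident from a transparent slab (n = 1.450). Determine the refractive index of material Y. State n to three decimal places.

n ≈ 1.389

At Brewster's angle, tan θ_B = n₂/n₁ with n₁ on the incident side (a transparent slab) and n₂ on the transmitted side (material Y).
n₂ = n₁ tan θ_B = 1.450 × tan 43.77° = 1.389.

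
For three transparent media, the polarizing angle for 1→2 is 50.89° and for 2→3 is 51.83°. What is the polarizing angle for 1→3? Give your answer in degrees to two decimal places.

Each Brewster angle gives a ratio: n₂/n₁ = tan 50.89° = 1.2301, n₃/n₂ = tan 51.83° = 1.2721.
n₃/n₁ = 1.5648. Then tan θ_B(1→3) = n₃/n₁, so θ_B(1→3) = arctan(1.5648) = 57.42°.

θ_B ≈ 57.42°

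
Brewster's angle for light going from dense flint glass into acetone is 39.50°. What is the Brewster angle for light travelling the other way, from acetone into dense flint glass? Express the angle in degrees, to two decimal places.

tan θ_B' = n₁/n₂ = 1/tan θ_B, so θ_B' = 90° − θ_B.
θ_B' = 90° − 39.50° = 50.50°.

θ_B' ≈ 50.50°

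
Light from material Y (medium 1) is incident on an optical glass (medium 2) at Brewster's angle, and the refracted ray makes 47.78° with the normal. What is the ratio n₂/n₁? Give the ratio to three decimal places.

At Brewster incidence θ_B = 90° − θ_t = 90° − 47.78° = 42.22°.
tan θ_B = n₂/n₁, so n₂/n₁ = tan 42.22° = 0.907.

n₂/n₁ ≈ 0.907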